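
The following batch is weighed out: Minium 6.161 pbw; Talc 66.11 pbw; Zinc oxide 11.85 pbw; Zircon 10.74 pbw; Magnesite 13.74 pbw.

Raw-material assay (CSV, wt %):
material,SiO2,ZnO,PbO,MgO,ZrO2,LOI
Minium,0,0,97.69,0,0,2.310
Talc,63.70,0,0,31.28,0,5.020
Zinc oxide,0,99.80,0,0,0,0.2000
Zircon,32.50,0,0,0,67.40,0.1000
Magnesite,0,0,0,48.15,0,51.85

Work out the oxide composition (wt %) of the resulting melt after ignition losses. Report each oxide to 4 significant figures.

Glass mass = 97.98 pbw (batch 108.6 − LOI 10.62).
Composition: SiO2 46.54%, ZnO 12.07%, PbO 6.143%, MgO 27.86%, ZrO2 7.388%

The whole derivation holds exact precision in all steps. Mid-chain values are displayed, rounded to 4 significant figures, when written out. Exactly one rounding is applied to every reported result; all derived quantities are recomputed in full precision (totals, five oxide percentages, the yield, glass mass, LOI) starting from the weights on 97.98 pbw of glass as given in the problem or the answer.
Oxide-by-oxide delivered mass:
  SiO2: 66.11·0.6370 + 10.74·0.3250 = 45.60 pbw
  ZnO: 11.85·0.9980 = 11.83 pbw
  PbO: 6.161·0.9769 = 6.019 pbw
  MgO: 66.11·0.3128 + 13.74·0.4815 = 27.30 pbw
  ZrO2: 10.74·0.6740 = 7.239 pbw
LOI: 6.161·0.02310 + 66.11·0.05020 + 11.85·0.002000 + 10.74·0.001000 + 13.74·0.5185 = 10.62 pbw
Net of LOI, the glass mass = 108.6 − 10.62 = 97.98 pbw (equal to the oxide-mass sum)
wt % = oxide mass / glass mass × 100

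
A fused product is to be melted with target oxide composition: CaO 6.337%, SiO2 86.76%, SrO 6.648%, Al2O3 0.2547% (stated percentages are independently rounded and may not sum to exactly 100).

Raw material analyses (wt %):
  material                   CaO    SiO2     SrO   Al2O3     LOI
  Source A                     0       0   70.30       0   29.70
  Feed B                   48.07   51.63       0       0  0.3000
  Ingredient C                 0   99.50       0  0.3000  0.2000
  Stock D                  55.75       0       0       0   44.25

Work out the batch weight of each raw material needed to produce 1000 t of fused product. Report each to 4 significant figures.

Batch per 1000 t fused product:
  Source A: 94.57 t
  Feed B: 44.25 t
  Ingredient C: 849.0 t
  Stock D: 75.52 t
Total batch = 1063 t; LOI loss = 63.34 t; yield = 94.04%

Every computation runs at exact precision at all times. In-progress results appear with 4-significant-figure rounding when written out. Every reported value sees exactly one rounding — derived quantities, which include ignition loss, totals, yield, four oxide percentages, glass mass, are carried at full precision, exactly as shown in problem or answer, from the batch weights at 1000 t of glass.
Target masses of each oxide per 1000 t fused product:
  CaO: 6.337% × 1000 = 63.37 t
  SiO2: 86.76% × 1000 = 867.6 t
  SrO: 6.648% × 1000 = 66.48 t
  Al2O3: 0.2547% × 1000 = 2.547 t
Mass-balance tally per oxide per the reported batch figures, on the stated basis (oxide sums agree with the targets net of answer rounding effects):
  CaO: 44.25·0.4807 + 75.52·0.5575 = 63.37 t (target 63.37 t)
  SiO2: 44.25·0.5163 + 849.0·0.9950 = 867.6 t (target 867.6 t)
  SrO: 94.57·0.7030 = 66.48 t (target 66.48 t)
  Al2O3: 849.0·0.003000 = 2.547 t (target 2.547 t)
Glass-mass closure: batch total minus LOI = 1000 t (per-oxide target masses sum to 1000 t; basis as stated: 1000 t — deltas are rounding alone).
Adding the batch up: Σ batch = 1063 t; the LOI term Σ batch·LOI equals 63.34 t; yield: glass divided by total = 94.04%.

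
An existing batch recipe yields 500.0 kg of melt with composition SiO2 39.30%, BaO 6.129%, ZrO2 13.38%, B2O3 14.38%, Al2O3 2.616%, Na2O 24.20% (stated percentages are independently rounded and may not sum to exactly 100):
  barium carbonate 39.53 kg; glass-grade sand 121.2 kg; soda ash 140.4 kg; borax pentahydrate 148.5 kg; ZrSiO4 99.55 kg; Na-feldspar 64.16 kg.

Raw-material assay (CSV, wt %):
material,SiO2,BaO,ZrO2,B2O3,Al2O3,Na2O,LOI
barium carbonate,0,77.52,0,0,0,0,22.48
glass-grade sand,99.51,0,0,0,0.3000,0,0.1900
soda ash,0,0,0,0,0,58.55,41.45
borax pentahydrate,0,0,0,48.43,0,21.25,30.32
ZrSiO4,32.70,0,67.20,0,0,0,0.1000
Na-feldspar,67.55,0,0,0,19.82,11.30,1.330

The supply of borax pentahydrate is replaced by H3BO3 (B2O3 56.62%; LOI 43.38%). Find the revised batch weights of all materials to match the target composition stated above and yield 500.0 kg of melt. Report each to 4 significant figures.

Revised batch per 500.0 kg melt:
  barium carbonate: 39.53 kg
  glass-grade sand: 121.2 kg
  soda ash: 194.3 kg
  H3BO3: 127.0 kg
  ZrSiO4: 99.55 kg
  Na-feldspar: 64.16 kg
Total batch = 645.7 kg; LOI loss = 145.7 kg

All arithmetic carries exact precision at each step — rounding to 4 significant digits governs every in-between result as shown — every reported number takes just one rounding — the derived quantities are recomputed at full precision (totals, ignition loss, six oxide percentages, net glass mass, the yield) using the weight values at 500.0 kg of glass, exactly as printed in the question or the answer.
Target masses of each oxide per 500.0 kg melt:
  SiO2: 39.30% × 500.0 = 196.5 kg
  BaO: 6.129% × 500.0 = 30.64 kg
  ZrO2: 13.38% × 500.0 = 66.90 kg
  B2O3: 14.38% × 500.0 = 71.90 kg
  Al2O3: 2.616% × 500.0 = 13.08 kg
  Na2O: 24.20% × 500.0 = 121.0 kg
Oxide-by-oxide audit given the weights on record, against the basis in use (each sum matches its target mass net of answer rounding effects):
  SiO2: 121.2·0.9951 + 99.55·0.3270 + 64.16·0.6755 = 196.5 kg (target 196.5 kg)
  BaO: 39.53·0.7752 = 30.64 kg (target 30.64 kg)
  ZrO2: 99.55·0.6720 = 66.90 kg (target 66.90 kg)
  B2O3: 127.0·0.5662 = 71.91 kg (target 71.90 kg)
  Al2O3: 121.2·0.003000 + 64.16·0.1982 = 13.08 kg (target 13.08 kg)
  Na2O: 194.3·0.5855 + 64.16·0.1130 = 121.0 kg (target 121.0 kg)
Glass-mass closure: total batch − LOI = 500.0 kg (the Σ of target masses is 500.0 kg; the stated basis being 500.0 kg — gaps are rounding artifacts).
Adding the batch up: Σ batch = 645.7 kg; ignition loss, Σ(batch × LOI) = 145.7 kg; yield = glass ÷ total batch = 77.44%.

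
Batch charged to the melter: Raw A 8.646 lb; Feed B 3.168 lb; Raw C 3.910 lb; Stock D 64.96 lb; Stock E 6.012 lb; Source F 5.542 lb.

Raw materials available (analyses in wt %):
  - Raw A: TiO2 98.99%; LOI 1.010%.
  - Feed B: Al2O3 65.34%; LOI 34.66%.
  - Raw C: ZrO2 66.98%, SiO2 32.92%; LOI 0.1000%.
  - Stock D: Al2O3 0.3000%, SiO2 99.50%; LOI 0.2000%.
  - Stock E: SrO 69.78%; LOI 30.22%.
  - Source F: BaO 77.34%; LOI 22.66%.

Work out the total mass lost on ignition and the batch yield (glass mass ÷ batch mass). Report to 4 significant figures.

The intermediate values are printed, rounded to 4 significant figures, on the page — all arithmetic maintains full float precision in every operation. Every reported figure takes just one rounding. The derived quantities (glass mass, the yield, the six compositions, LOI, the totals) are carried using the weight values on 87.85 lb of glass in exact precision, as set out in either problem or answer.
Loss on ignition, line by line:
  Raw A: 8.646 × 0.01010 = 0.08732 lb
  Feed B: 3.168 × 0.3466 = 1.098 lb
  Raw C: 3.910 × 0.001000 = 0.003910 lb
  Stock D: 64.96 × 0.002000 = 0.1299 lb
  Stock E: 6.012 × 0.3022 = 1.817 lb
  Source F: 5.542 × 0.2266 = 1.256 lb
Total LOI = 4.392 lb
Glass = batch − LOI = 92.24 − 4.392 = 87.85 lb

LOI loss = 4.392 lb; glass = 87.85 lb; yield = 95.24%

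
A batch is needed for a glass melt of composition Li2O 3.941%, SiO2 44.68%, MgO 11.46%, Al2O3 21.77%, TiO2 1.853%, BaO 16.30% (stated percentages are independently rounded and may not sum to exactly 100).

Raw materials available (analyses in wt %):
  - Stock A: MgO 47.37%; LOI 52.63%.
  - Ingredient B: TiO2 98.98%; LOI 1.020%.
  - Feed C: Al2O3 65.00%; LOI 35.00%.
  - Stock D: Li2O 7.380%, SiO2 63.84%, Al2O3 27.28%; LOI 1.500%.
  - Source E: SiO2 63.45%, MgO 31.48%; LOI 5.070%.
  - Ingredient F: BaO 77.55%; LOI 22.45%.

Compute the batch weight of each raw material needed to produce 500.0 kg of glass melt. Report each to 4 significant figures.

Batch per 500.0 kg glass melt:
  Stock A: 65.51 kg
  Ingredient B: 9.360 kg
  Feed C: 55.40 kg
  Stock D: 267.0 kg
  Source E: 83.44 kg
  Ingredient F: 105.1 kg
Total batch = 585.8 kg; LOI loss = 85.79 kg; yield = 85.35%

Each numeric step maintains full float precision throughout. The intermediate values are rounded off to 4 significant digits as shown; each reported value takes exactly one rounding. The derived quantities (six oxide percentages, the totals, LOI, glass mass, the yield) are recomputed in full precision starting from the weights on 500.0 kg of glass precisely as stated by problem or answer.
Oxide mass targets, per 500.0 kg glass melt:
  Li2O: 3.941% × 500.0 = 19.70 kg
  SiO2: 44.68% × 500.0 = 223.4 kg
  MgO: 11.46% × 500.0 = 57.30 kg
  Al2O3: 21.77% × 500.0 = 108.8 kg
  TiO2: 1.853% × 500.0 = 9.265 kg
  BaO: 16.30% × 500.0 = 81.50 kg
Per-oxide balance check on the weights just shown, on the stated basis (delivered sums recover each target given rounding of the digits):
  Li2O: 267.0·0.07380 = 19.70 kg (target 19.70 kg)
  SiO2: 267.0·0.6384 + 83.44·0.6345 = 223.4 kg (target 223.4 kg)
  MgO: 65.51·0.4737 + 83.44·0.3148 = 57.30 kg (target 57.30 kg)
  Al2O3: 55.40·0.6500 + 267.0·0.2728 = 108.8 kg (target 108.8 kg)
  TiO2: 9.360·0.9898 = 9.265 kg (target 9.265 kg)
  BaO: 105.1·0.7755 = 81.51 kg (target 81.50 kg)
Glass-mass closure: whole batch net of LOI = 500.0 kg (oxide target masses add up to 500.0 kg; the stated basis being 500.0 kg — rounding explains the deltas).
Batch grand total — Σ batch = 585.8 kg; ignition loss, Σ(batch × LOI) = 85.79 kg; yield = glass ÷ total batch = 85.35%.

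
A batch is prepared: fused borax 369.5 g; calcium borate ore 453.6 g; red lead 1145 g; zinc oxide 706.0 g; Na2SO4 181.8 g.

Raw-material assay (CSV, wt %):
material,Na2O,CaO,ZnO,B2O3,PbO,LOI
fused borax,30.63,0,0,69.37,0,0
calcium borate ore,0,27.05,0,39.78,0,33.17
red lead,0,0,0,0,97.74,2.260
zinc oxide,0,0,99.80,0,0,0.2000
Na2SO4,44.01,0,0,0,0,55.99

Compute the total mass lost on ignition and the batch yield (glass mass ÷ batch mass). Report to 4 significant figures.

Intermediates are shown, rounded to four significant digits, at each printed step. Exact precision is carried through the solve; every reported value undergoes a single rounding; all derived quantities, including LOI, yield, the totals, glass mass, the five compositions, are rebuilt starting from the weights on 2576 g of glass in full precision, exactly as printed in the question or the answer.
Ignition loss by material:
  fused borax: 369.5 × 0 = 0 g
  calcium borate ore: 453.6 × 0.3317 = 150.5 g
  red lead: 1145 × 0.02260 = 25.88 g
  zinc oxide: 706.0 × 0.002000 = 1.412 g
  Na2SO4: 181.8 × 0.5599 = 101.8 g
Total LOI = 279.5 g
Glass = batch − LOI = 2856 − 279.5 = 2576 g

LOI loss = 279.5 g; glass = 2576 g; yield = 90.21%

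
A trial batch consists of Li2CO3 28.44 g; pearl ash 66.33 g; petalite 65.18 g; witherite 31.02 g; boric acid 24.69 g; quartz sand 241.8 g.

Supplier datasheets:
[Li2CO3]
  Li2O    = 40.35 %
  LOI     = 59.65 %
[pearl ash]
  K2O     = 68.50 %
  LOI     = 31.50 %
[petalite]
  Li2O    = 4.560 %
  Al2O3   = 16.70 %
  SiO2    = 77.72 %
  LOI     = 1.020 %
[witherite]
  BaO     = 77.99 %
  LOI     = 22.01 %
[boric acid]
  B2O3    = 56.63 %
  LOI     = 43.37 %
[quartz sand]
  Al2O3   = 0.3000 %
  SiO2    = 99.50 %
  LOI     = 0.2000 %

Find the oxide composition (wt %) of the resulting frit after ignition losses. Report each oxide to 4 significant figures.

Glass mass = 400.9 g (batch 457.5 − LOI 56.54).
Composition: B2O3 3.487%, Li2O 3.604%, Al2O3 2.896%, BaO 6.034%, SiO2 72.65%, K2O 11.33%

Every computation carries full precision from start to finish — rounding to 4 significant digits governs every intermediate as printed; each reported result receives exactly one rounding — the derived quantities are carried from the batch weights on 400.9 g of glass at exact precision (the six compositions, LOI, the totals, net glass mass, yield), precisely as stated by either problem or answer.
Delivered oxide masses:
  B2O3: 24.69·0.5663 = 13.98 g
  Li2O: 28.44·0.4035 + 65.18·0.04560 = 14.45 g
  Al2O3: 65.18·0.1670 + 241.8·0.003000 = 11.61 g
  BaO: 31.02·0.7799 = 24.19 g
  SiO2: 65.18·0.7772 + 241.8·0.9950 = 291.2 g
  K2O: 66.33·0.6850 = 45.44 g
LOI: 28.44·0.5965 + 66.33·0.3150 + 65.18·0.01020 + 31.02·0.2201 + 24.69·0.4337 + 241.8·0.002000 = 56.54 g
The glass mass, total less LOI, = 457.5 − 56.54 = 400.9 g (= the summed oxide contributions)
percent share: oxide ÷ glass, ×100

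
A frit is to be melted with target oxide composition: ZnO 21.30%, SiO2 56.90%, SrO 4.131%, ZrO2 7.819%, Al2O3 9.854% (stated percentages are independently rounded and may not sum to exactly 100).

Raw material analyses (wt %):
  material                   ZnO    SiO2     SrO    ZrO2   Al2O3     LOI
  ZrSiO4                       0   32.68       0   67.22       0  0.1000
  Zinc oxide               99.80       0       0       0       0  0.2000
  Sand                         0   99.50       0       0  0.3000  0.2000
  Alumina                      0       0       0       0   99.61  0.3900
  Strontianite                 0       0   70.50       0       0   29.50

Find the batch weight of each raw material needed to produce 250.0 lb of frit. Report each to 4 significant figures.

Every computation keeps full float precision through every step — working values are displayed rounded to four significant digits when written out; every reported value is rounded once only — the derived quantities, including glass mass, LOI, the five compositions, yield, totals, are rebuilt using the weight values for 250.0 lb of glass at full precision as written in question or answer.
Oxide mass targets, per 250.0 lb frit:
  ZnO: 21.30% × 250.0 = 53.25 lb
  SiO2: 56.90% × 250.0 = 142.2 lb
  SrO: 4.131% × 250.0 = 10.33 lb
  ZrO2: 7.819% × 250.0 = 19.55 lb
  Al2O3: 9.854% × 250.0 = 24.64 lb
A balance pass over the oxides, per the reported batch figures, relative to the basis at hand (each sum matches its target mass up to rounding of the answer):
  ZnO: 53.36·0.9980 = 53.25 lb (target 53.25 lb)
  SiO2: 29.08·0.3268 + 133.4·0.9950 = 142.2 lb (target 142.2 lb)
  SrO: 14.65·0.7050 = 10.33 lb (target 10.33 lb)
  ZrO2: 29.08·0.6722 = 19.55 lb (target 19.55 lb)
  Al2O3: 133.4·0.003000 + 24.33·0.9961 = 24.64 lb (target 24.64 lb)
Auditing the glass mass value: total charge less LOI = 250.0 lb (summing oxide targets gives 250.0 lb; against the stated basis, 250.0 lb — differing by rounding only).
Total batch = Σ batch = 254.8 lb; loss to ignition Σ batch·LOI = 4.819 lb; yield: glass divided by total = 98.11%.

Batch per 250.0 lb frit:
  ZrSiO4: 29.08 lb
  Zinc oxide: 53.36 lb
  Sand: 133.4 lb
  Alumina: 24.33 lb
  Strontianite: 14.65 lb
Total batch = 254.8 lb; LOI loss = 4.819 lb; yield = 98.11%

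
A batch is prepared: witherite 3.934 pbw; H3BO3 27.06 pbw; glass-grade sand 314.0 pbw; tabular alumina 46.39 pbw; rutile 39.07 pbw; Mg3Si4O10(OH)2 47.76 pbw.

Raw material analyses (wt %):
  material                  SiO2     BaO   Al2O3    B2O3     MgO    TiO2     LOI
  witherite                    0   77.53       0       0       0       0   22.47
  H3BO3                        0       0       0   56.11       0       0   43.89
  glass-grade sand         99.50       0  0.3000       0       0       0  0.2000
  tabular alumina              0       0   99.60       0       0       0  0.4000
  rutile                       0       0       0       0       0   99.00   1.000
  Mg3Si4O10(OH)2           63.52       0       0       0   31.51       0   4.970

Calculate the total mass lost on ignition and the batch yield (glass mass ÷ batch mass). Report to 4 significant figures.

LOI loss = 16.34 pbw; glass = 461.9 pbw; yield = 96.58%

The working math holds exact precision through the solve — values along the way are printed rounded to four significant figures across the worked steps; exactly one rounding lands on every reported result. Derived quantities, including ignition loss, net glass mass, the totals, the yield, six oxide percentages, are computed using the weight values at 461.9 pbw of glass in exact precision, precisely as stated by the problem or the answer.
Material-by-material LOI:
  witherite: 3.934 × 0.2247 = 0.8840 pbw
  H3BO3: 27.06 × 0.4389 = 11.88 pbw
  glass-grade sand: 314.0 × 0.002000 = 0.6280 pbw
  tabular alumina: 46.39 × 0.004000 = 0.1856 pbw
  rutile: 39.07 × 0.01000 = 0.3907 pbw
  Mg3Si4O10(OH)2: 47.76 × 0.04970 = 2.374 pbw
Total LOI = 16.34 pbw
Glass = batch − LOI = 478.2 − 16.34 = 461.9 pbw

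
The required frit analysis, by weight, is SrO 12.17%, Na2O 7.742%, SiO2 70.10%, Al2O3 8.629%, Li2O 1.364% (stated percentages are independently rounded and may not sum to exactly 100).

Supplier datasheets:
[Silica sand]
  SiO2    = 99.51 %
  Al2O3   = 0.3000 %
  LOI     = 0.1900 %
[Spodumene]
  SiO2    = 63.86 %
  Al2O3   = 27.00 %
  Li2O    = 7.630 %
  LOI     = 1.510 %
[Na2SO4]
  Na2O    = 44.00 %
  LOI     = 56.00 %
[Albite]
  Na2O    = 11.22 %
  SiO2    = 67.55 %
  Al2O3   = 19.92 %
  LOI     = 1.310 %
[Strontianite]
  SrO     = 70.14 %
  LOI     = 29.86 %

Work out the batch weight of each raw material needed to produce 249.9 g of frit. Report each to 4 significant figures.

Batch per 249.9 g frit:
  Silica sand: 116.2 g
  Spodumene: 44.67 g
  Na2SO4: 32.25 g
  Albite: 45.95 g
  Strontianite: 43.36 g
Total batch = 282.4 g; LOI loss = 32.50 g; yield = 88.49%

Each numeric step runs at full precision throughout — rounding to 4 significant digits governs every mid-chain value as displayed — every reported number is rounded a single time. All derived quantities (five oxide percentages, ignition loss, the totals, yield, glass mass) are carried starting from the weights for 249.9 g of glass at full float precision exactly as shown in problem or answer.
Target masses of each oxide per 249.9 g frit:
  SrO: 12.17% × 249.9 = 30.41 g
  Na2O: 7.742% × 249.9 = 19.35 g
  SiO2: 70.10% × 249.9 = 175.2 g
  Al2O3: 8.629% × 249.9 = 21.56 g
  Li2O: 1.364% × 249.9 = 3.409 g
A balance pass over the oxides, per the reported batch figures, under the basis named above (delivered sums recover each target inside rounding margins):
  SrO: 43.36·0.7014 = 30.41 g (target 30.41 g)
  Na2O: 32.25·0.4400 + 45.95·0.1122 = 19.35 g (target 19.35 g)
  SiO2: 116.2·0.9951 + 44.67·0.6386 + 45.95·0.6755 = 175.2 g (target 175.2 g)
  Al2O3: 116.2·0.003000 + 44.67·0.2700 + 45.95·0.1992 = 21.56 g (target 21.56 g)
  Li2O: 44.67·0.07630 = 3.408 g (target 3.409 g)
Glass-mass closure: Σ batch − LOI loss = 249.9 g (the Σ of target masses is 249.9 g; against the stated basis, 249.9 g — any gap is answer rounding).
Batch grand total — Σ batch = 282.4 g; ignition loss, Σ(batch × LOI) = 32.50 g; yield = glass ÷ total batch = 88.49%.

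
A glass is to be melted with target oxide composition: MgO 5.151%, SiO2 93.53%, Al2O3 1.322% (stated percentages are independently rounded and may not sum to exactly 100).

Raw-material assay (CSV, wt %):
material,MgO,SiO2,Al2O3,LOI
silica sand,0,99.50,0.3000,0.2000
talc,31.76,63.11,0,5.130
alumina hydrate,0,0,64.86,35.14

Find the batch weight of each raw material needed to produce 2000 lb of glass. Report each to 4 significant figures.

Working values appear (rounded to 4 significant digits) as written; the working math holds exact precision from first step to last. Each reported value takes just one rounding; derived quantities are recomputed in full float precision (ignition loss, the totals, the yield, the three compositions, glass mass) from the batch weights for 2000 lb of glass as given in either problem or answer.
The oxide mass targets at 2000 lb glass:
  MgO: 5.151% × 2000 = 103.0 lb
  SiO2: 93.53% × 2000 = 1871 lb
  Al2O3: 1.322% × 2000 = 26.44 lb
Sums-versus-targets review from the weights as reported, for the quoted basis mass (sum by sum, the targets are met modulo rounding of the values):
  MgO: 324.4·0.3176 = 103.0 lb (target 103.0 lb)
  SiO2: 1674·0.9950 + 324.4·0.6311 = 1870 lb (target 1871 lb)
  Al2O3: 1674·0.003000 + 33.02·0.6486 = 26.44 lb (target 26.44 lb)
The glass-mass cross-check: batch Σ − ignition loss = 2000 lb (the targets, summed, come to 2000 lb; against the stated basis, 2000 lb — gaps are rounding artifacts).
Batch total: Σ batch = 2031 lb; Σ batch·LOI gives LOI loss = 31.59 lb; yield: glass divided by total = 98.44%.

Batch per 2000 lb glass:
  silica sand: 1674 lb
  talc: 324.4 lb
  alumina hydrate: 33.02 lb
Total batch = 2031 lb; LOI loss = 31.59 lb; yield = 98.44%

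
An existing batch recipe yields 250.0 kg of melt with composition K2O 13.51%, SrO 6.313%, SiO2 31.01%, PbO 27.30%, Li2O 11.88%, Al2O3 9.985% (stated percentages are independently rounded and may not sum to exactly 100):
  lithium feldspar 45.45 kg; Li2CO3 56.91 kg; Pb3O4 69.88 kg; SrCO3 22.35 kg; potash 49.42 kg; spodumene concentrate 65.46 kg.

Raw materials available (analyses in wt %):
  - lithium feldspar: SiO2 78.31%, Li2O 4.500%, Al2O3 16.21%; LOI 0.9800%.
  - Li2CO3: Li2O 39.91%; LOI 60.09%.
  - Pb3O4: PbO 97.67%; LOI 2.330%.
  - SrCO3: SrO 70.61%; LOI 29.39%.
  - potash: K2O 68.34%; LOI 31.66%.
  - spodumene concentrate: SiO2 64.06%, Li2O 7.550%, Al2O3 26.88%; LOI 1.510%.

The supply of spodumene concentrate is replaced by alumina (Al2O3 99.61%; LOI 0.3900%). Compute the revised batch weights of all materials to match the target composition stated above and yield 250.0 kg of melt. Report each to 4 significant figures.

In-progress results are printed with 4-significant-figure rounding on the page — all internal work runs at exact precision at every stage — every reported figure undergoes a single rounding. The derived quantities are re-derived at exact precision (the six compositions, net glass mass, LOI, yield, totals) from the batch weights on 250.0 kg of glass, as set out in question or answer.
Oxide mass targets, per 250.0 kg melt:
  K2O: 13.51% × 250.0 = 33.78 kg
  SrO: 6.313% × 250.0 = 15.78 kg
  SiO2: 31.01% × 250.0 = 77.53 kg
  PbO: 27.30% × 250.0 = 68.25 kg
  Li2O: 11.88% × 250.0 = 29.70 kg
  Al2O3: 9.985% × 250.0 = 24.96 kg
Per-oxide balance check working from each reported weight, per the basis as stated (sum by sum, the targets are met within answer rounding):
  K2O: 49.42·0.6834 = 33.77 kg (target 33.78 kg)
  SrO: 22.35·0.7061 = 15.78 kg (target 15.78 kg)
  SiO2: 99.00·0.7831 = 77.53 kg (target 77.53 kg)
  PbO: 69.88·0.9767 = 68.25 kg (target 68.25 kg)
  Li2O: 99.00·0.04500 + 63.26·0.3991 = 29.70 kg (target 29.70 kg)
  Al2O3: 99.00·0.1621 + 8.950·0.9961 = 24.96 kg (target 24.96 kg)
Glass-mass closure: the batch minus its LOI: 250.0 kg (summing oxide targets gives 250.0 kg; versus the stated basis of 250.0 kg — a pure rounding effect).
Batch total: Σ batch = 312.9 kg; LOI loss = Σ batch·LOI = 62.86 kg; yield, glass over the total, = 79.91%.

Revised batch per 250.0 kg melt:
  lithium feldspar: 99.00 kg
  Li2CO3: 63.26 kg
  Pb3O4: 69.88 kg
  SrCO3: 22.35 kg
  potash: 49.42 kg
  alumina: 8.950 kg
Total batch = 312.9 kg; LOI loss = 62.86 kg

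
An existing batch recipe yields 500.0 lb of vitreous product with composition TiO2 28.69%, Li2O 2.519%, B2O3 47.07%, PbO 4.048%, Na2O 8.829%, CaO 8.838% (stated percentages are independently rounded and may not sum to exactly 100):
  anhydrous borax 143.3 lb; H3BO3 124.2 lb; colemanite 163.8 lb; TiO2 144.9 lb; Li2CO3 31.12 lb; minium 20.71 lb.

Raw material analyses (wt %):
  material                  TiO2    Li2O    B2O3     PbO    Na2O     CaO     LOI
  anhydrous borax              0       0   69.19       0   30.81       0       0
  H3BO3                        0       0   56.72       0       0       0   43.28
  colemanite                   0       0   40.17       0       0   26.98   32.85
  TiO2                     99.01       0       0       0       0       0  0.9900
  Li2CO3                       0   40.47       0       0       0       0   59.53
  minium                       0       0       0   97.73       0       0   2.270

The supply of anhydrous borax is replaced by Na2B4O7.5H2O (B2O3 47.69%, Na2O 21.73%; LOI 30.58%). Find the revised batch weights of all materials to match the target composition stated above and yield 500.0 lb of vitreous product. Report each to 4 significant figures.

Revised batch per 500.0 lb vitreous product:
  Na2B4O7.5H2O: 203.2 lb
  H3BO3: 128.1 lb
  colemanite: 163.8 lb
  TiO2: 144.9 lb
  Li2CO3: 31.12 lb
  minium: 20.71 lb
Total batch = 691.8 lb; LOI loss = 191.8 lb

The intermediate values appear rounded off to 4 significant figures between the steps — every computation keeps exact precision from first step to last — exactly one rounding goes into each reported value — all derived quantities, including LOI, yield, the six compositions, the totals, glass mass, are re-derived from the weighed amounts on 500.0 lb of glass in full float precision, as written in the problem or answer text.
Per-oxide target masses for 500.0 lb vitreous product:
  TiO2: 28.69% × 500.0 = 143.4 lb
  Li2O: 2.519% × 500.0 = 12.60 lb
  B2O3: 47.07% × 500.0 = 235.4 lb
  PbO: 4.048% × 500.0 = 20.24 lb
  Na2O: 8.829% × 500.0 = 44.14 lb
  CaO: 8.838% × 500.0 = 44.19 lb
Oxide-by-oxide audit working from each reported weight, relative to the basis at hand (delivered sums recover each target within answer rounding):
  TiO2: 144.9·0.9901 = 143.5 lb (target 143.4 lb)
  Li2O: 31.12·0.4047 = 12.59 lb (target 12.60 lb)
  B2O3: 203.2·0.4769 + 128.1·0.5672 + 163.8·0.4017 = 235.4 lb (target 235.4 lb)
  PbO: 20.71·0.9773 = 20.24 lb (target 20.24 lb)
  Na2O: 203.2·0.2173 = 44.16 lb (target 44.14 lb)
  CaO: 163.8·0.2698 = 44.19 lb (target 44.19 lb)
Glass mass check: net batch after ignition = 500.0 lb (oxide target masses add up to 500.0 lb; with the basis standing at 500.0 lb — rounding explains the deltas).
Summing the batch: Σ batch = 691.8 lb; ignition loss, Σ(batch × LOI) = 191.8 lb; as yield: glass ÷ batch → 72.27%.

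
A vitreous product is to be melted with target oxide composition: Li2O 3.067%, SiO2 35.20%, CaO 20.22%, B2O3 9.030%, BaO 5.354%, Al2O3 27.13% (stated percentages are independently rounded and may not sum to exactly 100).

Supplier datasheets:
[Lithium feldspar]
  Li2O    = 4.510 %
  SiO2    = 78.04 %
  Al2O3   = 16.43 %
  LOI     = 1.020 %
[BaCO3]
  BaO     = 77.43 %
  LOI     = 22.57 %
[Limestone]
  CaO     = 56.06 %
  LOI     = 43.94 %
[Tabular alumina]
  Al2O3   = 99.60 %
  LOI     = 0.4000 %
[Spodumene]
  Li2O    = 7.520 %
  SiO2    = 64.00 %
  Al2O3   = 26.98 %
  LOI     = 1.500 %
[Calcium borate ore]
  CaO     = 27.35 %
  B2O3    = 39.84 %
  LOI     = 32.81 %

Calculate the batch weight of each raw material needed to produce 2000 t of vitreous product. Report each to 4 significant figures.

The intermediate values are shown rounded to four significant digits within the worked lines — each numeric step carries exact precision through the solve. Every reported number is rounded once only — derived quantities are rebuilt from the batch weights at 2000 t of glass in exact precision (yield, the totals, ignition loss, the six compositions, glass mass), exactly as printed in the problem or answer text.
Target masses of each oxide per 2000 t vitreous product:
  Li2O: 3.067% × 2000 = 61.34 t
  SiO2: 35.20% × 2000 = 704.0 t
  CaO: 20.22% × 2000 = 404.4 t
  B2O3: 9.030% × 2000 = 180.6 t
  BaO: 5.354% × 2000 = 107.1 t
  Al2O3: 27.13% × 2000 = 542.6 t
Balance tally, oxide-wise, given the weights on record, against the basis in use (delivered sums recover each target within answer rounding):
  Li2O: 458.8·0.04510 + 540.5·0.07520 = 61.34 t (target 61.34 t)
  SiO2: 458.8·0.7804 + 540.5·0.6400 = 704.0 t (target 704.0 t)
  CaO: 500.2·0.5606 + 453.3·0.2735 = 404.4 t (target 404.4 t)
  B2O3: 453.3·0.3984 = 180.6 t (target 180.6 t)
  BaO: 138.3·0.7743 = 107.1 t (target 107.1 t)
  Al2O3: 458.8·0.1643 + 322.7·0.9960 + 540.5·0.2698 = 542.6 t (target 542.6 t)
The glass-mass cross-check: whole batch net of LOI = 2000 t (the Σ of target masses is 2000 t; the stated basis being 2000 t — a pure rounding effect).
Batch total: Σ batch = 2414 t; LOI removed, Σ of batch·LOI: 413.8 t; glass ÷ batch gives a yield of 82.86%.

Batch per 2000 t vitreous product:
  Lithium feldspar: 458.8 t
  BaCO3: 138.3 t
  Limestone: 500.2 t
  Tabular alumina: 322.7 t
  Spodumene: 540.5 t
  Calcium borate ore: 453.3 t
Total batch = 2414 t; LOI loss = 413.8 t; yield = 82.86%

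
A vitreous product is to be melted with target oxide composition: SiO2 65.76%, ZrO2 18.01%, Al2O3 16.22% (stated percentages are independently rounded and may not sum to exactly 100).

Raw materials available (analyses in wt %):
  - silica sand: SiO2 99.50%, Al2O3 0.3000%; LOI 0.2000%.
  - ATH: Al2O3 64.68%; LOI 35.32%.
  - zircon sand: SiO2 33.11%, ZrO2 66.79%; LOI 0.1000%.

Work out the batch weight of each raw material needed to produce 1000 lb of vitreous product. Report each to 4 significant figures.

All internal work runs at exact precision through the solve. Working values appear (rounded to four significant figures) on the page. A single rounding completes every reported result. All derived quantities, which include net glass mass, LOI, the totals, the three compositions, yield, are carried in full float precision, precisely as stated by the problem or answer text, starting from the weights on 1000 lb of glass.
Oxide mass targets, per 1000 lb vitreous product:
  SiO2: 65.76% × 1000 = 657.6 lb
  ZrO2: 18.01% × 1000 = 180.1 lb
  Al2O3: 16.22% × 1000 = 162.2 lb
Balance tally, oxide-wise, given the weights on record, on the stated basis (oxide sums agree with the targets exact up to rounding of places):
  SiO2: 571.2·0.9950 + 269.7·0.3311 = 657.6 lb (target 657.6 lb)
  ZrO2: 269.7·0.6679 = 180.1 lb (target 180.1 lb)
  Al2O3: 571.2·0.003000 + 248.1·0.6468 = 162.2 lb (target 162.2 lb)
Glass-mass sanity pass: the batch minus its LOI: 1000 lb (the Σ of target masses is 999.9 lb; against the stated basis, 1000 lb — gaps are rounding artifacts).
Total batch = Σ batch = 1089 lb; loss to ignition Σ batch·LOI = 89.04 lb; glass ÷ batch gives a yield of 91.82%.

Batch per 1000 lb vitreous product:
  silica sand: 571.2 lb
  ATH: 248.1 lb
  zircon sand: 269.7 lb
Total batch = 1089 lb; LOI loss = 89.04 lb; yield = 91.82%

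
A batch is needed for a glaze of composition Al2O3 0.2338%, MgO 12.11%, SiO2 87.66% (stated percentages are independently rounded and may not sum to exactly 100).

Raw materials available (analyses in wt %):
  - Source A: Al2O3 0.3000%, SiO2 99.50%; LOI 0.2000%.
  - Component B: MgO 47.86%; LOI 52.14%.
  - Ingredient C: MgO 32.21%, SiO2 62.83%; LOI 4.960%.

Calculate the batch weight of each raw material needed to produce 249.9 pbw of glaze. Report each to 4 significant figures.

All arithmetic runs at full precision throughout; working values are displayed, rounded to 4 significant figures, across the worked steps. A single rounding produces every reported number. Derived quantities, which include the three compositions, glass mass, LOI, the totals, the yield, are re-derived at full float precision, exactly as printed in the problem or answer text, from the weighed amounts on 249.9 pbw of glass.
Oxide-by-oxide targets in 249.9 pbw glaze:
  Al2O3: 0.2338% × 249.9 = 0.5843 pbw
  MgO: 12.11% × 249.9 = 30.26 pbw
  SiO2: 87.66% × 249.9 = 219.1 pbw
Mass-balance tally per oxide using the reported weights, relative to the basis at hand (delivered sums recover each target modulo rounding of the values):
  Al2O3: 194.8·0.003000 = 0.5844 pbw (target 0.5843 pbw)
  MgO: 36.15·0.4786 + 40.24·0.3221 = 30.26 pbw (target 30.26 pbw)
  SiO2: 194.8·0.9950 + 40.24·0.6283 = 219.1 pbw (target 219.1 pbw)
Consistency of the glass mass: net batch after ignition = 250.0 pbw (the targets, summed, come to 249.9 pbw; basis as stated: 249.9 pbw — rounding explains the deltas).
Total batch = Σ batch = 271.2 pbw; ignition loss, Σ(batch × LOI) = 21.23 pbw; yield, glass over the total, = 92.17%.

Batch per 249.9 pbw glaze:
  Source A: 194.8 pbw
  Component B: 36.15 pbw
  Ingredient C: 40.24 pbw
Total batch = 271.2 pbw; LOI loss = 21.23 pbw; yield = 92.17%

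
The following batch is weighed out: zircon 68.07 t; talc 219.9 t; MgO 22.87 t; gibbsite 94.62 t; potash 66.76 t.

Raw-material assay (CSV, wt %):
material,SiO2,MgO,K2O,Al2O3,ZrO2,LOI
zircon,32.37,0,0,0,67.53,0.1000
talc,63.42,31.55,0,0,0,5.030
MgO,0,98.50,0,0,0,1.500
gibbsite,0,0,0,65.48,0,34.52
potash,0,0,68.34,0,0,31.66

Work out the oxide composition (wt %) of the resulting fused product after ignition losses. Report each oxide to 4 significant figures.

Every computation carries full float precision at all times — working values are shown, rounded to four significant figures, alongside each step — a single rounding finalizes each reported result. The derived quantities, which include glass mass, five oxide percentages, yield, the totals, ignition loss, are recomputed in full precision, exactly as printed in question or answer, from the weighed amounts at 406.9 t of glass.
Mass of each oxide from the mix:
  SiO2: 68.07·0.3237 + 219.9·0.6342 = 161.5 t
  MgO: 219.9·0.3155 + 22.87·0.9850 = 91.91 t
  K2O: 66.76·0.6834 = 45.62 t
  Al2O3: 94.62·0.6548 = 61.96 t
  ZrO2: 68.07·0.6753 = 45.97 t
LOI: 68.07·0.001000 + 219.9·0.05030 + 22.87·0.01500 + 94.62·0.3452 + 66.76·0.3166 = 65.27 t
Glass = total batch minus LOI = 472.2 − 65.27 = 406.9 t (consistent with Σ oxide mass)
wt % = 100 × oxide mass / glass mass

Glass mass = 406.9 t (batch 472.2 − LOI 65.27).
Composition: SiO2 39.68%, MgO 22.58%, K2O 11.21%, Al2O3 15.22%, ZrO2 11.30%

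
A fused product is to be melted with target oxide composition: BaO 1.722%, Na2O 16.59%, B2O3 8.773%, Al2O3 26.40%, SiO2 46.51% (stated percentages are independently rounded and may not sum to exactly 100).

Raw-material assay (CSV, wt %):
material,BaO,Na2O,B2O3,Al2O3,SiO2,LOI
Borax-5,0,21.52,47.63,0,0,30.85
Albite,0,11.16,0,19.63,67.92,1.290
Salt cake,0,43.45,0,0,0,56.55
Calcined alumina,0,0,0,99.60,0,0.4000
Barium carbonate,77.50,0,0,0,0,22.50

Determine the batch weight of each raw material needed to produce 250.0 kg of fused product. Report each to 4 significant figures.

Batch per 250.0 kg fused product:
  Borax-5: 46.05 kg
  Albite: 171.2 kg
  Salt cake: 28.68 kg
  Calcined alumina: 32.52 kg
  Barium carbonate: 5.555 kg
Total batch = 284.0 kg; LOI loss = 34.01 kg; yield = 88.02%

Working values are shown, rounded to four significant digits, alongside each step; all arithmetic holds exact precision all the way through; a single rounding produces each reported number — all derived quantities (the five compositions, yield, totals, net glass mass, LOI) are computed from the weighed amounts on 250.0 kg of glass in full precision, as set out in the question or the answer.
The oxide mass targets at 250.0 kg fused product:
  BaO: 1.722% × 250.0 = 4.305 kg
  Na2O: 16.59% × 250.0 = 41.48 kg
  B2O3: 8.773% × 250.0 = 21.93 kg
  Al2O3: 26.40% × 250.0 = 66.00 kg
  SiO2: 46.51% × 250.0 = 116.3 kg
Checking each oxide sum on the weights just shown, on the stated basis (each sum matches its target mass given rounding of the digits):
  BaO: 5.555·0.7750 = 4.305 kg (target 4.305 kg)
  Na2O: 46.05·0.2152 + 171.2·0.1116 + 28.68·0.4345 = 41.48 kg (target 41.48 kg)
  B2O3: 46.05·0.4763 = 21.93 kg (target 21.93 kg)
  Al2O3: 171.2·0.1963 + 32.52·0.9960 = 66.00 kg (target 66.00 kg)
  SiO2: 171.2·0.6792 = 116.3 kg (target 116.3 kg)
Auditing the glass mass value: total batch − LOI = 250.0 kg (summing oxide targets gives 250.0 kg; stated basis 250.0 kg — deltas are rounding alone).
Batch grand total — Σ batch = 284.0 kg; loss to ignition Σ batch·LOI = 34.01 kg; yield: glass divided by total = 88.02%.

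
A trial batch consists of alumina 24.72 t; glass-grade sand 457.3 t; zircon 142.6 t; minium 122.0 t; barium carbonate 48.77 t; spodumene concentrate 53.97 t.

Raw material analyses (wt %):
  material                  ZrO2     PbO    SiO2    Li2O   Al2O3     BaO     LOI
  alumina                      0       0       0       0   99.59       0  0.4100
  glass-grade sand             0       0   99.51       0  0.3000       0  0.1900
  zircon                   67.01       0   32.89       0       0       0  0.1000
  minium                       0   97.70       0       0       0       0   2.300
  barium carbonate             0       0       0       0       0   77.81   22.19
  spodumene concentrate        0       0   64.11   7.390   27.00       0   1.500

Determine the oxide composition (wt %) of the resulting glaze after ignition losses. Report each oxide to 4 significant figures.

Mid-chain values are shown (rounded to 4 significant digits) when written out — all arithmetic runs at full precision in every operation; every reported result sees exactly one rounding. The derived quantities, which include ignition loss, the six compositions, yield, glass mass, totals, are computed in exact precision, as written in the problem or answer text, starting from the weights on 833.8 t of glass.
What the batch supplies per oxide:
  ZrO2: 142.6·0.6701 = 95.56 t
  PbO: 122.0·0.9770 = 119.2 t
  SiO2: 457.3·0.9951 + 142.6·0.3289 + 53.97·0.6411 = 536.6 t
  Li2O: 53.97·0.07390 = 3.988 t
  Al2O3: 24.72·0.9959 + 457.3·0.003000 + 53.97·0.2700 = 40.56 t
  BaO: 48.77·0.7781 = 37.95 t
LOI: 24.72·0.004100 + 457.3·0.001900 + 142.6·0.001000 + 122.0·0.02300 + 48.77·0.2219 + 53.97·0.01500 = 15.55 t
Glass = total batch minus LOI = 849.4 − 15.55 = 833.8 t (= the summed oxide contributions)
wt %: oxide over glass, times 100

Glass mass = 833.8 t (batch 849.4 − LOI 15.55).
Composition: ZrO2 11.46%, PbO 14.30%, SiO2 64.35%, Li2O 0.4783%, Al2O3 4.865%, BaO 4.551%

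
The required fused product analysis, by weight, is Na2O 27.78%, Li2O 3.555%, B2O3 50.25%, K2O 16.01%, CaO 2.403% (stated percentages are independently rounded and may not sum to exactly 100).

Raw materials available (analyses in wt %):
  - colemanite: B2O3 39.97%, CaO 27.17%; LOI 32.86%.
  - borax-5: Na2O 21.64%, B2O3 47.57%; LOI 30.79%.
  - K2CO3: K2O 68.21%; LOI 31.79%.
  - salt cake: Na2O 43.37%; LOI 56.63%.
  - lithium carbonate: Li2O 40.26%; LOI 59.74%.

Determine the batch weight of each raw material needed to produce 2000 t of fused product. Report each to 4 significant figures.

Intermediates are shown, with 4-significant-figure rounding, as written. All arithmetic keeps full float precision throughout. A single rounding produces each reported value; the derived quantities are recomputed at full float precision (net glass mass, the five compositions, yield, the totals, LOI) from the weighed amounts on 2000 t of glass as they appear in problem or answer.
Oxide-by-oxide targets in 2000 t fused product:
  Na2O: 27.78% × 2000 = 555.6 t
  Li2O: 3.555% × 2000 = 71.10 t
  B2O3: 50.25% × 2000 = 1005 t
  K2O: 16.01% × 2000 = 320.2 t
  CaO: 2.403% × 2000 = 48.06 t
Checking each oxide sum working from each reported weight, on the stated basis (delivered sums recover each target net of answer rounding effects):
  Na2O: 1964·0.2164 + 301.1·0.4337 = 555.6 t (target 555.6 t)
  Li2O: 176.6·0.4026 = 71.10 t (target 71.10 t)
  B2O3: 176.9·0.3997 + 1964·0.4757 = 1005 t (target 1005 t)
  K2O: 469.4·0.6821 = 320.2 t (target 320.2 t)
  CaO: 176.9·0.2717 = 48.06 t (target 48.06 t)
Glass-mass closure: net batch after ignition = 2000 t (the Σ of target masses is 2000 t; against the stated basis, 2000 t — any gap is answer rounding).
Total batch = Σ batch = 3088 t; the LOI term Σ batch·LOI equals 1088 t; yield: glass divided by total = 64.76%.

Batch per 2000 t fused product:
  colemanite: 176.9 t
  borax-5: 1964 t
  K2CO3: 469.4 t
  salt cake: 301.1 t
  lithium carbonate: 176.6 t
Total batch = 3088 t; LOI loss = 1088 t; yield = 64.76%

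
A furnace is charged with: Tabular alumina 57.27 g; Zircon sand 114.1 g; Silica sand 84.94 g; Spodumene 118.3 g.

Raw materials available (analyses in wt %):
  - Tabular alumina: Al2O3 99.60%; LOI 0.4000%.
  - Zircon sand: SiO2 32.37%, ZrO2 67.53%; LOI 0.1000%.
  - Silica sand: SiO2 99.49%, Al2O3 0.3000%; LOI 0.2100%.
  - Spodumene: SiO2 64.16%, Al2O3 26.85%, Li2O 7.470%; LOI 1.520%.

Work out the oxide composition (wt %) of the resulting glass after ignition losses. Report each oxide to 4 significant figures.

Glass mass = 372.3 g (batch 374.6 − LOI 2.320).
Composition: SiO2 53.01%, ZrO2 20.70%, Al2O3 23.92%, Li2O 2.374%

The whole derivation maintains exact precision through every step; intermediates are shown, rounded to 4 significant figures, alongside each step; each reported value includes exactly one rounding — derived quantities, including the four compositions, yield, glass mass, ignition loss, totals, are rebuilt using the weight values at 372.3 g of glass in full precision, as quoted within question or answer.
Mass of each oxide from the mix:
  SiO2: 114.1·0.3237 + 84.94·0.9949 + 118.3·0.6416 = 197.3 g
  ZrO2: 114.1·0.6753 = 77.05 g
  Al2O3: 57.27·0.9960 + 84.94·0.003000 + 118.3·0.2685 = 89.06 g
  Li2O: 118.3·0.07470 = 8.837 g
LOI: 57.27·0.004000 + 114.1·0.001000 + 84.94·0.002100 + 118.3·0.01520 = 2.320 g
Glass = total batch minus LOI = 374.6 − 2.320 = 372.3 g (= the summed oxide contributions)
oxide / glass × 100 gives the wt %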